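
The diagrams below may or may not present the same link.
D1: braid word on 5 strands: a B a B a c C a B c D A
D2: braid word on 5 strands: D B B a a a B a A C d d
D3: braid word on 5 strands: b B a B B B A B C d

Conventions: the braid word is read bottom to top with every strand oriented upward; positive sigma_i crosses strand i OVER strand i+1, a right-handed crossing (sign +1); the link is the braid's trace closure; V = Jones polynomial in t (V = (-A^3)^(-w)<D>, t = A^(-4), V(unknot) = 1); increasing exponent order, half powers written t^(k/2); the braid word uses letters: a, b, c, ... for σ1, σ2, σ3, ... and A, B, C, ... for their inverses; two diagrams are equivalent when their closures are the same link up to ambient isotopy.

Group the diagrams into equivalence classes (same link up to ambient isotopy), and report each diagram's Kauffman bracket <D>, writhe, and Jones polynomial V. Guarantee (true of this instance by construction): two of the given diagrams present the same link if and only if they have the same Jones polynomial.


classes: {D1} | {D2} | {D3}
V(D1) = -t^-3 + 2t^-2 - 2t^-1 + 3 - 2t + 2t^2 - t^3  [12 crossings, <D> = -A^-12 + 2A^-8 - 2A^-4 + 3 - 2A^4 + 2A^8 - A^12, w = 0]
D2 (bracket -A^-12 + A^-8 - A^-4 + 3 - A^4 + A^8 - A^12; 12 crossings at w = 0): V = -t^-3 + t^-2 - t^-1 + 3 - t + t^2 - t^3
D3 (bracket A^-8 + 1 - A^4; 10 crossings at w = -4): V = -t^-4 + t^-3 + t^-1
note: V(t) takes 3 values over 3 diagrams, fixing the grouping


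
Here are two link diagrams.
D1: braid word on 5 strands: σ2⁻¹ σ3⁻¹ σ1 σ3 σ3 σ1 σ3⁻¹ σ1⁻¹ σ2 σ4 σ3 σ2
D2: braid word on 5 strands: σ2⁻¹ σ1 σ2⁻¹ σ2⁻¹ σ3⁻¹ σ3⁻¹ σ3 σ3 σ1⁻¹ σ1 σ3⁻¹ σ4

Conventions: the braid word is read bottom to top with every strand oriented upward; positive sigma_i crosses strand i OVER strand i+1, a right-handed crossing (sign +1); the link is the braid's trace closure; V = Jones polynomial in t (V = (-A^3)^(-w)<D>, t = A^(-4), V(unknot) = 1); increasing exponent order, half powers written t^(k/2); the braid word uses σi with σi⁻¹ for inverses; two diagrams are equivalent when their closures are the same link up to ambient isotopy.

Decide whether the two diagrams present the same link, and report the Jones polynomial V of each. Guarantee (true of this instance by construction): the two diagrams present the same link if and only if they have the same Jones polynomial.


equivalent: no
V(D1) = 1  (w +4, c 12, <D> = A^12)
D2 (bracket A^-2 + A^6 - A^10; 12 crossings at w = -2): V = -t^-4 + t^-3 + t^-1
why: comparing 2 Jones polynomials yields 2 groups


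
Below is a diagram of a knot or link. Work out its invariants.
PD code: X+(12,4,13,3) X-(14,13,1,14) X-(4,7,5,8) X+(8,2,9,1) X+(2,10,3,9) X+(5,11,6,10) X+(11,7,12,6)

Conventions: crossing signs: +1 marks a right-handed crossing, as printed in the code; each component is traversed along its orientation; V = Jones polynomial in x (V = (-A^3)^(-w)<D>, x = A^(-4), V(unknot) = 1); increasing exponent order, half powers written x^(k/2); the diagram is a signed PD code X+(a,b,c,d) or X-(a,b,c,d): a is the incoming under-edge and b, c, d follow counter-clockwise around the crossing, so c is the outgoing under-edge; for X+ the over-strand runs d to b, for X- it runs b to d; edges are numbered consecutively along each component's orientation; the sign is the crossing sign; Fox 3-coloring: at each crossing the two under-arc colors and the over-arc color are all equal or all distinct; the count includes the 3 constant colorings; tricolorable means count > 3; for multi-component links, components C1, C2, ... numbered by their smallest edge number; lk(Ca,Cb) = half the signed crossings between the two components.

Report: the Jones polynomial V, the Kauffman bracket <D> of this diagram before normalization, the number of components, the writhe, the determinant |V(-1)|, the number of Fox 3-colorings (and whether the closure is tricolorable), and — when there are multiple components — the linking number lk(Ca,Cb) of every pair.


V(x) = x - x^2 + 2x^3 - x^4 + x^5 - x^6
bracket: A^-15 - A^-11 + A^-7 - 2A^-3 + A - A^5, w = +3
1 component, writhe +3, over 7 crossings
det 7, colorings 3 of 3^7 — not tricolorable
observation: V spans 5 powers of x: at least 5 crossings in any diagram


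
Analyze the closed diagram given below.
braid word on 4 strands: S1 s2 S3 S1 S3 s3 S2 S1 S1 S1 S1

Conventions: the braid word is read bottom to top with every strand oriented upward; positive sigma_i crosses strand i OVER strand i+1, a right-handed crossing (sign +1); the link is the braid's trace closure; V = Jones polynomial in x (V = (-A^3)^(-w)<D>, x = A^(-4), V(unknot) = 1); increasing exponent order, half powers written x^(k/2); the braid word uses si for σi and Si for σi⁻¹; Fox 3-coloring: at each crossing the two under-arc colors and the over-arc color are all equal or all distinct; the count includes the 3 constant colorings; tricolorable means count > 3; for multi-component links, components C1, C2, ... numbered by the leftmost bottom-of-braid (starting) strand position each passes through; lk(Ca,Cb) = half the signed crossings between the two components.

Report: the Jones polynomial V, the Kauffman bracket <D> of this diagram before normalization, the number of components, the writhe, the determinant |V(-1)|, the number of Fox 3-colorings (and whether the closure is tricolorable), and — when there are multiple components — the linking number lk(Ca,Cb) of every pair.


V(x) = -x^-7 + x^-6 - x^-5 + x^-4 + x^-2
bracket: -A^-13 - A^-5 + A^-1 - A^3 + A^7, w = -7
1 component, writhe -7, over 11 crossings
det 5, colorings 3 of 3^11 — not tricolorable
observation: det 5 = |V(-1)|; not divisible by 3, so not tricolorable


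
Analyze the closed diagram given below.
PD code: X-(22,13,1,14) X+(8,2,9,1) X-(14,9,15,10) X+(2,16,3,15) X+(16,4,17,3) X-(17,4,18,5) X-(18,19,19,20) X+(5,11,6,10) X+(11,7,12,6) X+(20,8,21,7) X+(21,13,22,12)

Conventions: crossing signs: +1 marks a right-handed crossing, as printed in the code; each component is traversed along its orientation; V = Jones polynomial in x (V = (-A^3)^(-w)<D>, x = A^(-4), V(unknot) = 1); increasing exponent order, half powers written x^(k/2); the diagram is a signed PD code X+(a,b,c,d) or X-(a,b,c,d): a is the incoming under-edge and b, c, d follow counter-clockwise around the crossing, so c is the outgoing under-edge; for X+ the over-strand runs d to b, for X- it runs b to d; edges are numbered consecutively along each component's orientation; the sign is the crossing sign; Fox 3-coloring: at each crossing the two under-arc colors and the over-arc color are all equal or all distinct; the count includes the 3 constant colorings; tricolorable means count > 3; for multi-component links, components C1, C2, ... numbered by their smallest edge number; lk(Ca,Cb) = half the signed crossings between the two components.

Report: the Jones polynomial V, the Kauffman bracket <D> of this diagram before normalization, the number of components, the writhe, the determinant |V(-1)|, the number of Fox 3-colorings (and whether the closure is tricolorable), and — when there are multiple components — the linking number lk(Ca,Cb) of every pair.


V = x - x^2 + 2x^3 - x^4 + x^5 - x^6
<D> = A^-15 - A^-11 + A^-7 - 2A^-3 + A - A^5 (w = +3)
1 component over 11 crossings, w = +3
3 Fox colorings among 3^11, |V(-1)| = 7: not tricolorable
why: V spans 5 powers of x: at least 5 crossings in any diagram


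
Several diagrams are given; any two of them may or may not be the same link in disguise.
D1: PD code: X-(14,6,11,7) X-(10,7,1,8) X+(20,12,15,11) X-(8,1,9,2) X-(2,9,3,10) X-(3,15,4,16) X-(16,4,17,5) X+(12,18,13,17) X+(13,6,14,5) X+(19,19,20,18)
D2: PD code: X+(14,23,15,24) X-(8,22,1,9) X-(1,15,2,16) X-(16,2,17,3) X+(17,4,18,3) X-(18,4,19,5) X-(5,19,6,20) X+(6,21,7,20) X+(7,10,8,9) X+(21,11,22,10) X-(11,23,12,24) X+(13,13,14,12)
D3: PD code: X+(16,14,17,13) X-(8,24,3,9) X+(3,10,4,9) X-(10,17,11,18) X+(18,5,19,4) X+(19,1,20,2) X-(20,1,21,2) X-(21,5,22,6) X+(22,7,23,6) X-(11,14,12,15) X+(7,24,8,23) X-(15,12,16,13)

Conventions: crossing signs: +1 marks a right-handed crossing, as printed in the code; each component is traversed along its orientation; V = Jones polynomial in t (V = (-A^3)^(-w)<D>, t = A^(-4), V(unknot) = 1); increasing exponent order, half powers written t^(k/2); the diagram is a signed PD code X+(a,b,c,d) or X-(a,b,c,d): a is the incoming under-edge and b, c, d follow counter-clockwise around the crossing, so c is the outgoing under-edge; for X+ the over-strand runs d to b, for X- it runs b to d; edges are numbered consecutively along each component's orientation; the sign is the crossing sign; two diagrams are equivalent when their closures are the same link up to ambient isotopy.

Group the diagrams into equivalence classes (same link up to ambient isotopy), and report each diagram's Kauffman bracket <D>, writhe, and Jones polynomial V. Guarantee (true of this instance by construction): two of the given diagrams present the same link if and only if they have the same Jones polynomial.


classes: {D1} | {D2} | {D3}
V(D1) = -t^-6 + t^-5 - 2t^-4 + 3t^-3 - t^-2 + 3t^-1 + t  [10 crossings, <D> = A^-10 + 3A^-2 - A^2 + 3A^6 - 2A^10 + A^14 - A^18, w = -2]
V(D2) = t^-3 + t^-2 + t^-1 + 1  [12 crossings, <D> = 1 + A^4 + A^8 + A^12, w = 0]
D3 (bracket A^-12 + A^-8 + A^-4 + 1; 12 crossings at w = 0): V = 1 + t + t^2 + t^3
note: comparing 3 Jones polynomials yields 3 groups


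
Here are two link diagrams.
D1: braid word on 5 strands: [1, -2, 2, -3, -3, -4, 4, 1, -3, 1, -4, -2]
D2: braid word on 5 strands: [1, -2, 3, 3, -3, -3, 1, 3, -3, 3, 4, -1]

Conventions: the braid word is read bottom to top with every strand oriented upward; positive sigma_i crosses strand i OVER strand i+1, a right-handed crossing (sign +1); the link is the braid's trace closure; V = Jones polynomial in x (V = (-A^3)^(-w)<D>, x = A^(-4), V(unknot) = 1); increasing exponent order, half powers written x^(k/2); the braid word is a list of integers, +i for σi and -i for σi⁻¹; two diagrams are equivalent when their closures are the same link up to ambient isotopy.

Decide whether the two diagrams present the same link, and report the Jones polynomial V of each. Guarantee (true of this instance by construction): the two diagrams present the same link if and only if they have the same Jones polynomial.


equivalent: no
V(D1) = -x^-3 + x^-2 - x^-1 + 3 - x + x^2 - x^3  (w -2, c 12, <D> = -A^-18 + A^-14 - A^-10 + 3A^-6 - A^-2 + A^2 - A^6)
V(D2) = 1  [12 crossings, <D> = A^6, w = +2]
key observation: 2 classes among 2 diagrams; unequal V(x) rules out equality


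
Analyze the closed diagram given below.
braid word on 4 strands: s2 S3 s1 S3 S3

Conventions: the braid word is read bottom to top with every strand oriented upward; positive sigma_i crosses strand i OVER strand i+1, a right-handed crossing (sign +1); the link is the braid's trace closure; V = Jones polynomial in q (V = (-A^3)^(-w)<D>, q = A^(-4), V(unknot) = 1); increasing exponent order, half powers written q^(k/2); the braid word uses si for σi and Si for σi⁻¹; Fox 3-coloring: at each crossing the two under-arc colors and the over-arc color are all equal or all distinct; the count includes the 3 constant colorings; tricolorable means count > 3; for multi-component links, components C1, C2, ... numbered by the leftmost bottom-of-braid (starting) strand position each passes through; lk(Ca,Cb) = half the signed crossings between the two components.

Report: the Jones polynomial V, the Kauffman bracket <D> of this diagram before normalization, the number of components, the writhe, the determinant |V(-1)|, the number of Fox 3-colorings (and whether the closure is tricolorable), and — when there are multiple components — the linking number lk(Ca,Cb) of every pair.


Jones polynomial: V(q) = -q^-4 + q^-3 + q^-1
<D> = -A - A^9 + A^13; writhe -1
components 1, writhe -1 (5 crossings)
3-colorings: 9 of 3^5, det 3 — tricolorable
note: the span of V is 3, forcing >= 3 crossings in any diagram


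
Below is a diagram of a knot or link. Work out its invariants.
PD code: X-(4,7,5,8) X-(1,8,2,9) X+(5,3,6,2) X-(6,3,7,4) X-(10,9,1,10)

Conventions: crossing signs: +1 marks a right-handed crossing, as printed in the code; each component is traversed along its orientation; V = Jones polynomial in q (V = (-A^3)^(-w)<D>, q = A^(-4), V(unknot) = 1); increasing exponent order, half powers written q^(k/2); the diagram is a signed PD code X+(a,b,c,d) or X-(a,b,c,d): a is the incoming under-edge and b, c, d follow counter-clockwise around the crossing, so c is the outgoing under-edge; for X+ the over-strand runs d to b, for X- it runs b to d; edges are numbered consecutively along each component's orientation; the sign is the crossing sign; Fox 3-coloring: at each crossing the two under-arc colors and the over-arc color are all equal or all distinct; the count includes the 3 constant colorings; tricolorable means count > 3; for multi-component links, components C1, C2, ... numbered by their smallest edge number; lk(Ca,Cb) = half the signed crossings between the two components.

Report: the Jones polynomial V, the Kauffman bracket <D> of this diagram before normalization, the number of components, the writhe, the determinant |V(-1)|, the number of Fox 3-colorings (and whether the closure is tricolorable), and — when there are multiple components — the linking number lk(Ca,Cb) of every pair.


Jones polynomial: V(q) = 1
<D> = -A^-9; writhe -3
components 1, writhe -3 (5 crossings)
3-colorings: 3 of 3^5, det 1 — not tricolorable
note: w = -3 shifts under R1 moves; the (-A^3)^(3) factor cancels that in V


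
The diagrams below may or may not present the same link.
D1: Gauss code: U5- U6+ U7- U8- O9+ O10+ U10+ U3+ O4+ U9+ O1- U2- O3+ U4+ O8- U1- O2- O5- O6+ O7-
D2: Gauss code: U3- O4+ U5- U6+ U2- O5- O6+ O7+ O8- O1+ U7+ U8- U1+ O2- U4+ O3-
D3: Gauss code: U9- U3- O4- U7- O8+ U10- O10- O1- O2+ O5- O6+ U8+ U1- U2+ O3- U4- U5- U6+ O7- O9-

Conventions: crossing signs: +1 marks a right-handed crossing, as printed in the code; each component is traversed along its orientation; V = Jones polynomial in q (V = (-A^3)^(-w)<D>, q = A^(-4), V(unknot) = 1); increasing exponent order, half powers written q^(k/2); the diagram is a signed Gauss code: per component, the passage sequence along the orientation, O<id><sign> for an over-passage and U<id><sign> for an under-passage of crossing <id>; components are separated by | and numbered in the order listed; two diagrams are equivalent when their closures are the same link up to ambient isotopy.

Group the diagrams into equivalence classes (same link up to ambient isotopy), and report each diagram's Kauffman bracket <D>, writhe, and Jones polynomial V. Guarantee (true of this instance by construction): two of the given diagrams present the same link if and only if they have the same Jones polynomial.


classes: {D1} | {D2} | {D3}
V(D1) = -q^-3 + 2q^-2 - 2q^-1 + 3 - 2q + 2q^2 - q^3  [10 crossings, <D> = -A^-12 + 2A^-8 - 2A^-4 + 3 - 2A^4 + 2A^8 - A^12, w = 0]
D2 (bracket 1; 8 crossings at w = 0): V = 1
D3 (bracket A^-8 + 1 - A^4; 10 crossings at w = -4): V = -q^-4 + q^-3 + q^-1
note: 3 values of V(q) split the 3 diagrams


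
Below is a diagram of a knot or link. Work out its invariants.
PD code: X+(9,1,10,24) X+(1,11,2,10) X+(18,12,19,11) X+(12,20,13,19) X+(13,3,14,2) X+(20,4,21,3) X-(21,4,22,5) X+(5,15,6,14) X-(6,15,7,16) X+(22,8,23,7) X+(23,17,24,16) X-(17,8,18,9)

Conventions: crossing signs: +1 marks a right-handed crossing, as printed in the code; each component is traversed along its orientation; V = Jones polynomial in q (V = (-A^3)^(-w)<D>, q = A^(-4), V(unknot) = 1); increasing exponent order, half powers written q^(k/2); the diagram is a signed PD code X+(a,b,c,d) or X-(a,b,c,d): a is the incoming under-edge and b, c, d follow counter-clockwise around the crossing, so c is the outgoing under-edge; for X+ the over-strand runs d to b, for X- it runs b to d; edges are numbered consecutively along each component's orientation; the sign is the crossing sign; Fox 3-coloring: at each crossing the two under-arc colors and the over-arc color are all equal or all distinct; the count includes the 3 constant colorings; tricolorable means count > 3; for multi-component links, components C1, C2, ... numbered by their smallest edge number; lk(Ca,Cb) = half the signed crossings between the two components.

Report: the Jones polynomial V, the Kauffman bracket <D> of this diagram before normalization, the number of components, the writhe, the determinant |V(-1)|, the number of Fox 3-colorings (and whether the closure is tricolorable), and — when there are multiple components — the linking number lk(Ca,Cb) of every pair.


V(q) = q^2 + 2q^4 - 2q^5 + q^6 - 2q^7 + q^8
bracket: A^-14 - 2A^-10 + A^-6 - 2A^-2 + 2A^2 + A^10, w = +6
1 component, writhe +6, over 12 crossings
det 9, colorings 27 of 3^12 — tricolorable
observation: the span of V is 6, forcing >= 6 crossings in any diagram


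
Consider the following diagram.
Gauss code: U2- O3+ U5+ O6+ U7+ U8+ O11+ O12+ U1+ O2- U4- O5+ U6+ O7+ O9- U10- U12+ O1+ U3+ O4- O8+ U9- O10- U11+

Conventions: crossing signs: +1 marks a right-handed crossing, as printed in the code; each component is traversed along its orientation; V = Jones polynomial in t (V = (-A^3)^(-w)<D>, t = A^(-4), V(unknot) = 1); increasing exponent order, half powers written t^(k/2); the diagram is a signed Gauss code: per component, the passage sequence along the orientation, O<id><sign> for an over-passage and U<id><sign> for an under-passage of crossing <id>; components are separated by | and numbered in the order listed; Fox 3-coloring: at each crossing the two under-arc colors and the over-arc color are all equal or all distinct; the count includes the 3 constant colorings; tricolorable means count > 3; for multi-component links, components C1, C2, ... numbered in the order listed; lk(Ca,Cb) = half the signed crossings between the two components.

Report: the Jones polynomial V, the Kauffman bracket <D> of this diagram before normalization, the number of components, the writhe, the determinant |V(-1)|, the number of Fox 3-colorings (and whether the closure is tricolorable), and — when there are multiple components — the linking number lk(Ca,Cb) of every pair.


V = t^-1 - 3 + 6t - 8t^2 + 11t^3 - 11t^4 + 10t^5 - 8t^6 + 5t^7 - 3t^8 + t^9
<D> = A^-24 - 3A^-20 + 5A^-16 - 8A^-12 + 10A^-8 - 11A^-4 + 11 - 8A^4 + 6A^8 - 3A^12 + A^16 (w = +4)
1 component over 12 crossings, w = +4
3 Fox colorings among 3^12, |V(-1)| = 67: not tricolorable
why: det 67 = |V(-1)|; not divisible by 3, so not tricolorable


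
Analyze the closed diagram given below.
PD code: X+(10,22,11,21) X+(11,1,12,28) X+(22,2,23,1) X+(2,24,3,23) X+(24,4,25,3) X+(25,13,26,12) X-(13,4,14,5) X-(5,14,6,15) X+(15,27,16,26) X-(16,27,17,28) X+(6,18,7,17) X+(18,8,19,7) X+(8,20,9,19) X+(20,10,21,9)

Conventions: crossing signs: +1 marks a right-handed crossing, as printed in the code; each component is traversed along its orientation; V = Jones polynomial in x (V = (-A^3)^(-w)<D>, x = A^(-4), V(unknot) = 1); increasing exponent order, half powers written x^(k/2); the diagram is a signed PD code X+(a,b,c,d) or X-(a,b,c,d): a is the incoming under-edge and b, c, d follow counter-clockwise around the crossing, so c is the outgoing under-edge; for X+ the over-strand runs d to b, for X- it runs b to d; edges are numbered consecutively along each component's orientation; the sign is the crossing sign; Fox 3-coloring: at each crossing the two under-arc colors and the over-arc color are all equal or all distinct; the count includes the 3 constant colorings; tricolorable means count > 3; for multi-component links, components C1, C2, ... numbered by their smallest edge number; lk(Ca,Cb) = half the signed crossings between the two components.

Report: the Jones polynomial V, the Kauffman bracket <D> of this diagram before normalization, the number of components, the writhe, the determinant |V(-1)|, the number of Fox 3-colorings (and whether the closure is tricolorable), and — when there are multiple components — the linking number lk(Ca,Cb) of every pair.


V = x^3 + x^5 - x^8
<D> = -A^-8 + A^4 + A^12 (w = +8)
1 component over 14 crossings, w = +8
9 Fox colorings among 3^14, |V(-1)| = 3: tricolorable
why: det 3 = |V(-1)|; divisible by 3, so tricolorable


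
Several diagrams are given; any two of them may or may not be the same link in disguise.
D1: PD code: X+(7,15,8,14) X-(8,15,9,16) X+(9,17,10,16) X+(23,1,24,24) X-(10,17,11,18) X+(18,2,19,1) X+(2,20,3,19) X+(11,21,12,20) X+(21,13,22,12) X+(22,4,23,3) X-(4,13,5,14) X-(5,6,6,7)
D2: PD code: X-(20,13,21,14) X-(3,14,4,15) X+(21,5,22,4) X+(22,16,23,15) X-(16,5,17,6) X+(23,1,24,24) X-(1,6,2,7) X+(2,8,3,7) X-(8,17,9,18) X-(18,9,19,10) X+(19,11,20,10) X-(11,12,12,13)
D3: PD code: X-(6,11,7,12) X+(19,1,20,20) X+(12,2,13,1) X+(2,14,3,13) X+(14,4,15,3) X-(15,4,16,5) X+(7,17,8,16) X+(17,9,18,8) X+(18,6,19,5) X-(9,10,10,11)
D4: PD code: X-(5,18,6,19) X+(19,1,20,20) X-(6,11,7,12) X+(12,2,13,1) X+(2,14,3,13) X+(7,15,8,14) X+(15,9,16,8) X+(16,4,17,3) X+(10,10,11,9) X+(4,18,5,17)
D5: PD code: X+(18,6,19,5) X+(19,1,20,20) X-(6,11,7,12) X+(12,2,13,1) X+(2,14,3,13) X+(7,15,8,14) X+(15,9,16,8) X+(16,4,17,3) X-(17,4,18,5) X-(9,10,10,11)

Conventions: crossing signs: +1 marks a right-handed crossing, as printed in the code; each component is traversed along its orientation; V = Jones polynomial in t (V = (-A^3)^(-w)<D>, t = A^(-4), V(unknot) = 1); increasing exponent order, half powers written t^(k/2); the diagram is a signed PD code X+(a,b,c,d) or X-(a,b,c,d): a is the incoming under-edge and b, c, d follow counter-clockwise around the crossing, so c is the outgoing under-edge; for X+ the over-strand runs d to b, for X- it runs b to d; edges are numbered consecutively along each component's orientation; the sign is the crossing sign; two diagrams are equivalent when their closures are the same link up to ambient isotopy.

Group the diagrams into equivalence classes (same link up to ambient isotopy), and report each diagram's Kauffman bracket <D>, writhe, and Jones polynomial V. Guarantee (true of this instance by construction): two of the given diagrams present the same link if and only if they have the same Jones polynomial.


grouping into links: {D1, D3, D4, D5} | {D2}
V(D1) = t - t^2 + 2t^3 - t^4 + t^5 - t^6  (w +4, c 12, <D> = -A^-12 + A^-8 - A^-4 + 2 - A^4 + A^8)
V(D2) = -t^-4 + t^-3 + t^-1  (w -2, c 12, <D> = A^-2 + A^6 - A^10)
V(D3) = t - t^2 + 2t^3 - t^4 + t^5 - t^6  (w +4, c 10, <D> = -A^-12 + A^-8 - A^-4 + 2 - A^4 + A^8)
D4 (bracket -A^-6 + A^-2 - A^2 + 2A^6 - A^10 + A^14; 10 crossings at w = +6): V = t - t^2 + 2t^3 - t^4 + t^5 - t^6
V(D5) = t - t^2 + 2t^3 - t^4 + t^5 - t^6  (w +4, c 10, <D> = -A^-12 + A^-8 - A^-4 + 2 - A^4 + A^8)
why: 2 classes among 5 diagrams; unequal V(t) rules out equality


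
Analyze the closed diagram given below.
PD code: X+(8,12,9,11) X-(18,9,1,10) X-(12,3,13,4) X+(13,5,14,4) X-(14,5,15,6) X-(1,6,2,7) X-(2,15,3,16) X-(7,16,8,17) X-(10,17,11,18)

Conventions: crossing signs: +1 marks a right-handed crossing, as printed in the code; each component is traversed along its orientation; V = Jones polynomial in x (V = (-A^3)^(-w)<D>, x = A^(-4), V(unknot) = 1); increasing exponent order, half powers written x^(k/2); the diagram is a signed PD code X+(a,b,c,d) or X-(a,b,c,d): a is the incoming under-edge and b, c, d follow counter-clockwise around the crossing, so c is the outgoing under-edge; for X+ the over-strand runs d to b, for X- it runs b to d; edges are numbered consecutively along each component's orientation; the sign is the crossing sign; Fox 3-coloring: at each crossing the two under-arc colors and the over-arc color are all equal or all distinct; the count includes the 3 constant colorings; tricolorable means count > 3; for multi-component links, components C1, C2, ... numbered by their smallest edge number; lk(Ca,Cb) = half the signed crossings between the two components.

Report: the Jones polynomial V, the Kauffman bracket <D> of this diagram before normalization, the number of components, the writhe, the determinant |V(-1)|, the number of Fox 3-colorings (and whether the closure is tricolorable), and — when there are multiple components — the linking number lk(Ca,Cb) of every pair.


V = -x^-6 + x^-5 - x^-4 + 2x^-3 - x^-2 + x^-1
<D> = -A^-11 + A^-7 - 2A^-3 + A - A^5 + A^9 (w = -5)
1 component over 9 crossings, w = -5
3 Fox colorings among 3^9, |V(-1)| = 7: not tricolorable
why: the span of V is 5, forcing >= 5 crossings in any diagram


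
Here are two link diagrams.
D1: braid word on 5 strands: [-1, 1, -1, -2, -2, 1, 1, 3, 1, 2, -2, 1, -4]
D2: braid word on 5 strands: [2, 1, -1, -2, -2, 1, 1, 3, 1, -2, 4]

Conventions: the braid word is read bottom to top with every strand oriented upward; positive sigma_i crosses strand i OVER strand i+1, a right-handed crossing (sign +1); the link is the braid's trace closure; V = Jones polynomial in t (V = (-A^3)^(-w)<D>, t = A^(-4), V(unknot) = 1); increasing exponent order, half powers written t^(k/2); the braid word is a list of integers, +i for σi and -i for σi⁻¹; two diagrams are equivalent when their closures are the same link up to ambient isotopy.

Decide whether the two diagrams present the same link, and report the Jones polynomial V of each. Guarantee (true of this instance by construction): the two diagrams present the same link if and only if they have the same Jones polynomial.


same link: yes
V(D1) = -t^(-3/2) - 2t^(1/2) + t^(3/2) - t^(5/2) + t^(7/2)  [13 crossings, <D> = -A^-11 + A^-7 - A^-3 + 2A + A^9, w = +1]
V(D2) = -t^(-3/2) - 2t^(1/2) + t^(3/2) - t^(5/2) + t^(7/2)  (w +3, c 11, <D> = -A^-5 + A^-1 - A^3 + 2A^7 + A^15)
note: Markov moves rewrite D1 (13 crossings) into D2 (11)


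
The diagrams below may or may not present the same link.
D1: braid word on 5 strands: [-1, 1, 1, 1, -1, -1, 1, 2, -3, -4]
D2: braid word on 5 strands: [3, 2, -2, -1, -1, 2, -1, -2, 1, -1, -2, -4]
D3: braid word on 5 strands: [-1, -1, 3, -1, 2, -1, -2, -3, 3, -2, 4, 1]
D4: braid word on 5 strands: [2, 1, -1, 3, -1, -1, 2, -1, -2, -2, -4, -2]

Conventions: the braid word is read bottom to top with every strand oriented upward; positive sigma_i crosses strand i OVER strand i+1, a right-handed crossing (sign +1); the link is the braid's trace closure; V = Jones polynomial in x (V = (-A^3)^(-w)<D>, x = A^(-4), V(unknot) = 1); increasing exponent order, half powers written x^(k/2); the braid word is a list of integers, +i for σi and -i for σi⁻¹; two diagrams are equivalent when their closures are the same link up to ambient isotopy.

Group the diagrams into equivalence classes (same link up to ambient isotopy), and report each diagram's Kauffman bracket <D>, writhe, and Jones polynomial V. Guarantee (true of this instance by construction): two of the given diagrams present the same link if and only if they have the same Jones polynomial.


classes: {D1} | {D2, D3, D4}
V(D1) = 1  [10 crossings, <D> = 1, w = 0]
V(D2) = -x^-6 + x^-5 - x^-4 + 2x^-3 - x^-2 + x^-1  (w -4, c 12, <D> = A^-8 - A^-4 + 2 - A^4 + A^8 - A^12)
D3 (bracket A^-2 - A^2 + 2A^6 - A^10 + A^14 - A^18; 12 crossings at w = -2): V = -x^-6 + x^-5 - x^-4 + 2x^-3 - x^-2 + x^-1
V(D4) = -x^-6 + x^-5 - x^-4 + 2x^-3 - x^-2 + x^-1  [12 crossings, <D> = A^-8 - A^-4 + 2 - A^4 + A^8 - A^12, w = -4]
note: 2 classes among 4 diagrams; unequal V(x) rules out equality


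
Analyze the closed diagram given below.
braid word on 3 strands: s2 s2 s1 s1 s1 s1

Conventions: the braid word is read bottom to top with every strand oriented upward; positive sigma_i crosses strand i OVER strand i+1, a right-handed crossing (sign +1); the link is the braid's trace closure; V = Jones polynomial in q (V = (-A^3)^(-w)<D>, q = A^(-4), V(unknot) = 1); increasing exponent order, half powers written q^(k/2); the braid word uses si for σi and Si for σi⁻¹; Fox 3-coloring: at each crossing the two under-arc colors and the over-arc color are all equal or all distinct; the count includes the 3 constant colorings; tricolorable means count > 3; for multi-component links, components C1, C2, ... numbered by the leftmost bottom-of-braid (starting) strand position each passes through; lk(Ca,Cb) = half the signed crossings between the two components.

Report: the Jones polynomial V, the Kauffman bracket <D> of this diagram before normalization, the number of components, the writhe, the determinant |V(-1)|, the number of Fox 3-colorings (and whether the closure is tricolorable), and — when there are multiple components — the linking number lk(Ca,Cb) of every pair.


V(q) = q^2 + 2q^4 - q^5 + 2q^6 - q^7 + q^8
bracket: A^-14 - A^-10 + 2A^-6 - A^-2 + 2A^2 + A^10, w = +6
3 components, writhe +6, over 6 crossings
lk(C1,C2) = +2
linking number lk(C1,C3) = 0
lk(C2,C3): +1
det 8, colorings 3 of 3^6 — not tricolorable
observation: w = +6 (over 6 crossings) is diagram-only; (-A^3)^(-6) removes it from V


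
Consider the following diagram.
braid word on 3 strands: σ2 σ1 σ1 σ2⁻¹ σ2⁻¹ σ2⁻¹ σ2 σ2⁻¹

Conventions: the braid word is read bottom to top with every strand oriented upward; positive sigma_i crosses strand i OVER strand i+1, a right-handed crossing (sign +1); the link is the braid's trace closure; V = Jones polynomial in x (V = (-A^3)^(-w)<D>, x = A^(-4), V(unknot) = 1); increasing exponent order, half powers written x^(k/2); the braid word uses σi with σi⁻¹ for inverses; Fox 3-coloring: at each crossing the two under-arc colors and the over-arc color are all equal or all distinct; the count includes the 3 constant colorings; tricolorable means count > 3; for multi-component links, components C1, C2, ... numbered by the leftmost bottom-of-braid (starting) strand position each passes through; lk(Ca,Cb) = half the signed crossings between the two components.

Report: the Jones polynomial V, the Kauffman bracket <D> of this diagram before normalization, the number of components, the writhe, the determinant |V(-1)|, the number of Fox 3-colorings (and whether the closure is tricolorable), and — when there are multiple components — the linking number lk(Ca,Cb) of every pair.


V = x^-2 + 2 + x^2
<D> = A^-8 + 2 + A^8 (w = 0)
3 components over 8 crossings, w = 0
lk(C1,C2): 0
lk(C1,C3) = +1
linking number lk(C2,C3) = -1
3 Fox colorings among 3^8, |V(-1)| = 4: not tricolorable
why: span 4 respects span(V) <= c + mu - 1 = 10 for this 3-component diagram


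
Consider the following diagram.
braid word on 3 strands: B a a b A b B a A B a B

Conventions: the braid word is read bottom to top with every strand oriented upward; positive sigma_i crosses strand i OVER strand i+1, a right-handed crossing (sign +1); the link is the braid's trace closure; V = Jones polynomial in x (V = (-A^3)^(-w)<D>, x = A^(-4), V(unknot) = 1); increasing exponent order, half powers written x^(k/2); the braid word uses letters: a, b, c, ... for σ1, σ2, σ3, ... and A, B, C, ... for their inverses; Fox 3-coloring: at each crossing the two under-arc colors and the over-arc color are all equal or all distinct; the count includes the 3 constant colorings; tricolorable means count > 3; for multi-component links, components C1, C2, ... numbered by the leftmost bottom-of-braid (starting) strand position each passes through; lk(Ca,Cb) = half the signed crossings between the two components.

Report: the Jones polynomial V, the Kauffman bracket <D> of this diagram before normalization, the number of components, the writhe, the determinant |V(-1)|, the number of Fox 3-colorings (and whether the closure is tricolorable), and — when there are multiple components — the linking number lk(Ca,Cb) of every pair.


V(x) = -x^-3 + 2x^-2 - 2x^-1 + 3 - 2x + 2x^2 - x^3
bracket: -A^-12 + 2A^-8 - 2A^-4 + 3 - 2A^4 + 2A^8 - A^12, w = 0
1 component, writhe 0, over 12 crossings
det 13, colorings 3 of 3^12 — not tricolorable
observation: det 13 = |V(-1)|; not divisible by 3, so not tricolorable


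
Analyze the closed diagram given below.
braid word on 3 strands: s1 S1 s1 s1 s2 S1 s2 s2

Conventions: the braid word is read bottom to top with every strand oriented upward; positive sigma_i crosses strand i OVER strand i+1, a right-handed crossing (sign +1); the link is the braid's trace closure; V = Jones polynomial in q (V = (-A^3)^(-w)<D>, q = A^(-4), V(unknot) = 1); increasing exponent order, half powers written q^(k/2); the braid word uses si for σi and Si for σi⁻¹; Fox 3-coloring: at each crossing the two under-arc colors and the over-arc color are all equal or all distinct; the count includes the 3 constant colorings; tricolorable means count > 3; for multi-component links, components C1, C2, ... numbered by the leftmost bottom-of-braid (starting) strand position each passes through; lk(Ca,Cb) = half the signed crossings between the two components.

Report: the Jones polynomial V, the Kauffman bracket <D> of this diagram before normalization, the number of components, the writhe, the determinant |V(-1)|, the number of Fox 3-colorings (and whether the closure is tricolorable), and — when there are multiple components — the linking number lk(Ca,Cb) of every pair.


Jones polynomial: V(q) = q - q^2 + 2q^3 - q^4 + q^5 - q^6
<D> = -A^-12 + A^-8 - A^-4 + 2 - A^4 + A^8; writhe +4
components 1, writhe +4 (8 crossings)
3-colorings: 3 of 3^8, det 7 — not tricolorable
note: V spans 5 powers of q: at least 5 crossings in any diagram


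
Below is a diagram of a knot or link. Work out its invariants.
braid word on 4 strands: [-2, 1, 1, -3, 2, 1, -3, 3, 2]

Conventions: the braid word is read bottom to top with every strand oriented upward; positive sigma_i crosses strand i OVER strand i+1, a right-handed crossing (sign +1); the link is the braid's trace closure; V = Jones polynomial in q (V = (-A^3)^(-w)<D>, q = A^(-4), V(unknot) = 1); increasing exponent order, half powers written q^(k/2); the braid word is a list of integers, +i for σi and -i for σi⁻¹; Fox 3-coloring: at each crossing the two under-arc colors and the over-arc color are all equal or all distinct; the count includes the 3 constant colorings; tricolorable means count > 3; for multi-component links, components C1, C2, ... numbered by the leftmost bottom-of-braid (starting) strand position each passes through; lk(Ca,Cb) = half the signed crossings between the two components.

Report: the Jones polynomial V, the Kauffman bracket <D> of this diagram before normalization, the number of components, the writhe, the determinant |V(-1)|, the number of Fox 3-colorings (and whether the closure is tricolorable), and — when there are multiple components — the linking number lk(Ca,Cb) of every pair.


V = q + q^3 - q^4
<D> = A^-7 - A^-3 - A^5 (w = +3)
1 component over 9 crossings, w = +3
9 Fox colorings among 3^9, |V(-1)| = 3: tricolorable
why: w = +3 (over 9 crossings) is diagram-only; (-A^3)^(-3) removes it from V


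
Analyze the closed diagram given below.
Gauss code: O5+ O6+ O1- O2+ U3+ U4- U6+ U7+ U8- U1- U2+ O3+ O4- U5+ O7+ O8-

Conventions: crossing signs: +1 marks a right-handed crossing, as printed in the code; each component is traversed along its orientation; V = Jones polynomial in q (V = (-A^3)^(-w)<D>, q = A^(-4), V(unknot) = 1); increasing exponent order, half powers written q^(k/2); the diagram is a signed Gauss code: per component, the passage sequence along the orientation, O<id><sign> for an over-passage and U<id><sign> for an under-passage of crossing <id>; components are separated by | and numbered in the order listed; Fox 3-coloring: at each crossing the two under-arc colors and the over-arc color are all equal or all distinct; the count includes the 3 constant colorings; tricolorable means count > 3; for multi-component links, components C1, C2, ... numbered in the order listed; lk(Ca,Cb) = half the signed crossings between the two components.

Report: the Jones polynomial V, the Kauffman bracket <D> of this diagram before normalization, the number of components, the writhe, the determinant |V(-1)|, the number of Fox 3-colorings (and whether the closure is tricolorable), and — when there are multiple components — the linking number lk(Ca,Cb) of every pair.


V = 1
<D> = A^6 (w = +2)
1 component over 8 crossings, w = +2
3 Fox colorings among 3^8, |V(-1)| = 1: not tricolorable
why: w = +2 shifts under R1 moves; the (-A^3)^(-2) factor cancels that in V


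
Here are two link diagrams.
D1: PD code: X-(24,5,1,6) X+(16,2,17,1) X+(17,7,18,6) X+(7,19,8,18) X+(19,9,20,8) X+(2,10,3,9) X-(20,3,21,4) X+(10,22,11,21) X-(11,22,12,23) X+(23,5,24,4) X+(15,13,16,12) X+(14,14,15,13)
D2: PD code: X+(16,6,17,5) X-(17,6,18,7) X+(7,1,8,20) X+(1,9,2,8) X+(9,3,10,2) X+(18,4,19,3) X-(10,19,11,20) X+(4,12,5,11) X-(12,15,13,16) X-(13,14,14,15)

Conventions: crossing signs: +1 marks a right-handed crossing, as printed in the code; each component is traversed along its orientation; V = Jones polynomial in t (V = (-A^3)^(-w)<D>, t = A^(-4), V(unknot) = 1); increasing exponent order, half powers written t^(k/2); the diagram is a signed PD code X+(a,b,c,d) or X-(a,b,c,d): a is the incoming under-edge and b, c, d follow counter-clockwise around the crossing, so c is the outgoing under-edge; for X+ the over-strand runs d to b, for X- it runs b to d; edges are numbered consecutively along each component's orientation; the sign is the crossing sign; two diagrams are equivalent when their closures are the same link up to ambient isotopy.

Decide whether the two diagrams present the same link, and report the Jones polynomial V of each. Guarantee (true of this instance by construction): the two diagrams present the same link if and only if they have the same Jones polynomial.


same link: yes
V(D1) = t - t^2 + 2t^3 - t^4 + t^5 - t^6  [12 crossings, <D> = -A^-6 + A^-2 - A^2 + 2A^6 - A^10 + A^14, w = +6]
D2 (bracket -A^-18 + A^-14 - A^-10 + 2A^-6 - A^-2 + A^2; 10 crossings at w = +2): V = t - t^2 + 2t^3 - t^4 + t^5 - t^6
note: all 2 diagrams share one V(t), hence one class


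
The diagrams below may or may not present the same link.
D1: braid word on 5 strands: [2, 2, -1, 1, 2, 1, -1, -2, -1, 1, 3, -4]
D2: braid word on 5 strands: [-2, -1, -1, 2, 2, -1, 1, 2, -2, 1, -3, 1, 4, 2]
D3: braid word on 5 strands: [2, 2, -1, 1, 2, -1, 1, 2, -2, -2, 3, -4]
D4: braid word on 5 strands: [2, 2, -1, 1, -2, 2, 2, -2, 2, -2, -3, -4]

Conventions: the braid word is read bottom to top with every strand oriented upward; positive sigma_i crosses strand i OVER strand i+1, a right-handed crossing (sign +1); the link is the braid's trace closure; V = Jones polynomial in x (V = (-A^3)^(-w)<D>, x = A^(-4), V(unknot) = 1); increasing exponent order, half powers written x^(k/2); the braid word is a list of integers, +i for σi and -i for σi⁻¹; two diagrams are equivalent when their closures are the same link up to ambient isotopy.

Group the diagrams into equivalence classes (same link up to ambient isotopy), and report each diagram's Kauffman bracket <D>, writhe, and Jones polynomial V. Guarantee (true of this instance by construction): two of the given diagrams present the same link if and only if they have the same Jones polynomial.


grouping into links: {D1, D2, D3, D4}
V(D1) = 1 + x + x^2 + x^3  (w +2, c 12, <D> = A^-6 + A^-2 + A^2 + A^6)
V(D2) = 1 + x + x^2 + x^3  [14 crossings, <D> = A^-6 + A^-2 + A^2 + A^6, w = +2]
V(D3) = 1 + x + x^2 + x^3  (w +2, c 12, <D> = A^-6 + A^-2 + A^2 + A^6)
V(D4) = 1 + x + x^2 + x^3  [12 crossings, <D> = A^-12 + A^-8 + A^-4 + 1, w = 0]
why: one V(x) for all 4 diagrams — one class (guaranteed)


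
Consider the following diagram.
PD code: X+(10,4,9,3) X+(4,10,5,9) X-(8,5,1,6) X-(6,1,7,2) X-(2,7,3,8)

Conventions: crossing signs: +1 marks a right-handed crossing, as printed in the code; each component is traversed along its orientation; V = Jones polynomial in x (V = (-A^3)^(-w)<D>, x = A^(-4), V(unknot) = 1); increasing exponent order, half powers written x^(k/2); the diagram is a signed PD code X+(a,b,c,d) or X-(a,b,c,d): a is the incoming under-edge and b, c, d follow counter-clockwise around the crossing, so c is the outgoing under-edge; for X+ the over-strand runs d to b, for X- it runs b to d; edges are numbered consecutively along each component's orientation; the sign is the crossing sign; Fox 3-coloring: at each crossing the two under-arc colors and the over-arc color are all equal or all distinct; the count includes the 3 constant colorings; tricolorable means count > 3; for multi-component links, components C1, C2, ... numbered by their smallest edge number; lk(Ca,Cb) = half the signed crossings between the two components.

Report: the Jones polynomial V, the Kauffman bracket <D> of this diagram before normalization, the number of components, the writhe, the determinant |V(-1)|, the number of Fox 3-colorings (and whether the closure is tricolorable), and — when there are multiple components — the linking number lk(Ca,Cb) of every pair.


Jones polynomial: V(x) = x^(-7/2) - x^(-5/2) + x^(-3/2) - 2x^(-1/2) - x^(3/2)
<D> = A^-9 + 2A^-1 - A^3 + A^7 - A^11; writhe -1
components 2, writhe -1 (5 crossings)
linking number lk(C1,C2) = +1
3-colorings: 9 of 3^5, det 6 — tricolorable
note: the span of V is 5, within the link bound 5 + 2 - 1
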